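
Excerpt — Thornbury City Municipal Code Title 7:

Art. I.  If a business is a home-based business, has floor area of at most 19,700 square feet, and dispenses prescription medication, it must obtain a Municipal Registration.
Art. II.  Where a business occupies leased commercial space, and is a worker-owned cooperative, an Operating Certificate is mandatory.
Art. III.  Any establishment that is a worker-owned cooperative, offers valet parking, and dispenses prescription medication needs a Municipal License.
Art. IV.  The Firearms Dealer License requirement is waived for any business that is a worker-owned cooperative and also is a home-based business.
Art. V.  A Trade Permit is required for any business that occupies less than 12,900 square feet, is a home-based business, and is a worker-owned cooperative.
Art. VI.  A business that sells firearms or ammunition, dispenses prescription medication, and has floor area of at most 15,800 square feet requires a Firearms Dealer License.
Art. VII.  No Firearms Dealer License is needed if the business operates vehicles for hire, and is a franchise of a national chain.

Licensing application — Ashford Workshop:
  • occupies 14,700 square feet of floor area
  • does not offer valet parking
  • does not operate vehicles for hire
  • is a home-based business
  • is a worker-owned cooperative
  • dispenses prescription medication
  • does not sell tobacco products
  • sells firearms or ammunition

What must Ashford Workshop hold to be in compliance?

Art. I. is a home-based business; floor area 14,700 square feet ≤ 19,700 square feet; dispenses prescription medication → Municipal Registration required.
Art. II. is a home-based business (not: occupies leased commercial space); is a worker-owned cooperative → Operating Certificate not required.
Art. III. is a worker-owned cooperative; does not offer valet parking; dispenses prescription medication → Municipal License not required.
Art. IV. is a worker-owned cooperative; is a home-based business → exempt from Firearms Dealer License.
Art. V. floor area 14,700 square feet ≥ 12,900 square feet; is a home-based business; is a worker-owned cooperative → Trade Permit not required.
Art. VI. sells firearms or ammunition; dispenses prescription medication; floor area 14,700 square feet ≤ 15,800 square feet → Firearms Dealer License required.
Art. VII. does not operate vehicles for hire; is a worker-owned cooperative (not: is a franchise of a national chain) → Firearms Dealer License exemption does not apply.

Municipal Registration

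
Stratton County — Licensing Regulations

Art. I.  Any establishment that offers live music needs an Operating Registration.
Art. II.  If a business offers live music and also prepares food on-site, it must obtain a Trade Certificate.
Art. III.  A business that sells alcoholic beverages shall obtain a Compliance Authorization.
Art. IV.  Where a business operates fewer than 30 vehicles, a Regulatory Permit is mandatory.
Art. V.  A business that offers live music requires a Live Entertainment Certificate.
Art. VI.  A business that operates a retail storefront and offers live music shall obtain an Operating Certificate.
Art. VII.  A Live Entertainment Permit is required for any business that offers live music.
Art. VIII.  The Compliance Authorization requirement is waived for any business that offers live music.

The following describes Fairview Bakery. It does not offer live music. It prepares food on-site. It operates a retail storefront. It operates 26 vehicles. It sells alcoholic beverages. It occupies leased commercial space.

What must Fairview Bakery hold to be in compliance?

Compliance Authorization, Regulatory Permit

Art. I. does not offer live music → Operating Registration not required.
Art. II. does not offer live music; prepares food on-site → Trade Certificate not required.
Art. III. sells alcoholic beverages → Compliance Authorization required.
Art. IV. vehicles 26 < 30 → Regulatory Permit required.
Art. V. does not offer live music → Live Entertainment Certificate not required.
Art. VI. operates a retail storefront; does not offer live music → Operating Certificate not required.
Art. VII. does not offer live music → Live Entertainment Permit not required.
Art. VIII. does not offer live music → Compliance Authorization exemption does not apply.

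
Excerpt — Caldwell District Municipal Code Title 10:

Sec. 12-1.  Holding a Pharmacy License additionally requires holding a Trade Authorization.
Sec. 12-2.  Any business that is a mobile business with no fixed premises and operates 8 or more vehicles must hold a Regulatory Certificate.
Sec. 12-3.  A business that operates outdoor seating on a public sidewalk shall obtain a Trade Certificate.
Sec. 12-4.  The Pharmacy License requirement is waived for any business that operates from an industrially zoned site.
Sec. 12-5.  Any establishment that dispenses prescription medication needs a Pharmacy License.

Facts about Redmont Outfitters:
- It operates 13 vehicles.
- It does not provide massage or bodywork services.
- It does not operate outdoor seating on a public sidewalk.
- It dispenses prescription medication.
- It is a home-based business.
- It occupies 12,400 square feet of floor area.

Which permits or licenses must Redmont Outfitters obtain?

Pharmacy License, Trade Authorization

Sec. 12-1. Pharmacy License is required → Trade Authorization also required.
Sec. 12-2. is a home-based business (not: is a mobile business with no fixed premises); vehicles 13 ≥ 8 → Regulatory Certificate not required.
Sec. 12-3. does not operate outdoor seating on a public sidewalk → Trade Certificate not required.
Sec. 12-4. is a home-based business (not: operates from an industrially zoned site) → Pharmacy License exemption does not apply.
Sec. 12-5. dispenses prescription medication → Pharmacy License required.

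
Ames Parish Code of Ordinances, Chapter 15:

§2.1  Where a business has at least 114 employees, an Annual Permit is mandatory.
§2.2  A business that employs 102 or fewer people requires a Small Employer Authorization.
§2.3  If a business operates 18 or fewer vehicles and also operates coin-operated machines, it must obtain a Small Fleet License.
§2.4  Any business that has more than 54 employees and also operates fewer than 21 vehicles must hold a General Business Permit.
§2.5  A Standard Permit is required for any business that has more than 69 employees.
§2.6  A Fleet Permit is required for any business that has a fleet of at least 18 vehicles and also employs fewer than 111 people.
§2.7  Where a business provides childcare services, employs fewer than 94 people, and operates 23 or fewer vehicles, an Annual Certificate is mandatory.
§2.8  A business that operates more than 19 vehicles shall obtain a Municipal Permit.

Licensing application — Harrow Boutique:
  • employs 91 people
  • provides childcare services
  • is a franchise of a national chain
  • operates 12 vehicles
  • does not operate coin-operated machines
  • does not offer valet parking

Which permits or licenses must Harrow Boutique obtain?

Annual Certificate, General Business Permit, Small Employer Authorization, Standard Permit

§2.1 employees 91 < 114 → Annual Permit not required.
§2.2 employees 91 ≤ 102 → Small Employer Authorization required.
§2.3 vehicles 12 ≤ 18; does not operate coin-operated machines → Small Fleet License not required.
§2.4 employees 91 > 54; vehicles 12 < 21 → General Business Permit required.
§2.5 employees 91 > 69 → Standard Permit required.
§2.6 vehicles 12 < 18; employees 91 < 111 → Fleet Permit not required.
§2.7 provides childcare services; employees 91 < 94; vehicles 12 ≤ 23 → Annual Certificate required.
§2.8 vehicles 12 ≤ 19 → Municipal Permit not required.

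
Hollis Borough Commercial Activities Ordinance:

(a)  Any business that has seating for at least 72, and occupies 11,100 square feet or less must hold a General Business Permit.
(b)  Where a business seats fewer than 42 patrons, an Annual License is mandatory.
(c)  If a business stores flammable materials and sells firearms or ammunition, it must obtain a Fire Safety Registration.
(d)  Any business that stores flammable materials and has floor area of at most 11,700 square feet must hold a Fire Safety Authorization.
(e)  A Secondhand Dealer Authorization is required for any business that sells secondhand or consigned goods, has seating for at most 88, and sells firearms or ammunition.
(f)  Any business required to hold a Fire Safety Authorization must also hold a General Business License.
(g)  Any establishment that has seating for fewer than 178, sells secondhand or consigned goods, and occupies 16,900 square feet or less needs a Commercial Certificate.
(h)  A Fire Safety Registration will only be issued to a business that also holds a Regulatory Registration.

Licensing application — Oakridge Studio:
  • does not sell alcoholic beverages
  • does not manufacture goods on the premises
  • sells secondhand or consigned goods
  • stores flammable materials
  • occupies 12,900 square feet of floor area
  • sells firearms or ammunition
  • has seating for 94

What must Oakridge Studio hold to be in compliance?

Commercial Certificate, Fire Safety Registration, Regulatory Registration

(a) seating 94 ≥ 72; floor area 12,900 square feet > 11,100 square feet → General Business Permit not required.
(b) seating 94 ≥ 42 → Annual License not required.
(c) stores flammable materials; sells firearms or ammunition → Fire Safety Registration required.
(d) stores flammable materials; floor area 12,900 square feet > 11,700 square feet → Fire Safety Authorization not required.
(e) sells secondhand or consigned goods; seating 94 > 88; sells firearms or ammunition → Secondhand Dealer Authorization not required.
(f) Fire Safety Authorization is not required → no effect.
(g) seating 94 < 178; sells secondhand or consigned goods; floor area 12,900 square feet ≤ 16,900 square feet → Commercial Certificate required.
(h) Fire Safety Registration is required → Regulatory Registration also required.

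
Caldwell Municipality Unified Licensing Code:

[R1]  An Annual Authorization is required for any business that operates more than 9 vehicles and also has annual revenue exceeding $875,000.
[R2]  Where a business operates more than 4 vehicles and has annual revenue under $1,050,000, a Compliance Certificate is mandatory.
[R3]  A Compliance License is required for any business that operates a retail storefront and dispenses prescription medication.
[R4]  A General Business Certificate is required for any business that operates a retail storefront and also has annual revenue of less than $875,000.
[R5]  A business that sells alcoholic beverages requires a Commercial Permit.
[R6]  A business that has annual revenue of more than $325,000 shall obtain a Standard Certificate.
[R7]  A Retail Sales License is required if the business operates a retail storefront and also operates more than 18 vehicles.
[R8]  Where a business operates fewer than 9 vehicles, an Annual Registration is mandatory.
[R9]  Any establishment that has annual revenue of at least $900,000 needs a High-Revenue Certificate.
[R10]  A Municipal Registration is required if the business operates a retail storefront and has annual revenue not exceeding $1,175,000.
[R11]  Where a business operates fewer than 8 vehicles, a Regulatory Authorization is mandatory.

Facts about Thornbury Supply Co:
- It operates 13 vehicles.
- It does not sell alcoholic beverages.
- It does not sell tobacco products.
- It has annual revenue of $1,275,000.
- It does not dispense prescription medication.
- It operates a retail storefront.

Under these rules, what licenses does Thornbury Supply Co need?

[R1] vehicles 13 > 9; revenue $1,275,000 > $875,000 → Annual Authorization required.
[R2] vehicles 13 > 4; revenue $1,275,000 ≥ $1,050,000 → Compliance Certificate not required.
[R3] operates a retail storefront; does not dispense prescription medication → Compliance License not required.
[R4] operates a retail storefront; revenue $1,275,000 ≥ $875,000 → General Business Certificate not required.
[R5] does not sell alcoholic beverages → Commercial Permit not required.
[R6] revenue $1,275,000 > $325,000 → Standard Certificate required.
[R7] operates a retail storefront; vehicles 13 ≤ 18 → Retail Sales License not required.
[R8] vehicles 13 ≥ 9 → Annual Registration not required.
[R9] revenue $1,275,000 ≥ $900,000 → High-Revenue Certificate required.
[R10] operates a retail storefront; revenue $1,275,000 > $1,175,000 → Municipal Registration not required.
[R11] vehicles 13 ≥ 8 → Regulatory Authorization not required.

Annual Authorization, High-Revenue Certificate, Standard Certificate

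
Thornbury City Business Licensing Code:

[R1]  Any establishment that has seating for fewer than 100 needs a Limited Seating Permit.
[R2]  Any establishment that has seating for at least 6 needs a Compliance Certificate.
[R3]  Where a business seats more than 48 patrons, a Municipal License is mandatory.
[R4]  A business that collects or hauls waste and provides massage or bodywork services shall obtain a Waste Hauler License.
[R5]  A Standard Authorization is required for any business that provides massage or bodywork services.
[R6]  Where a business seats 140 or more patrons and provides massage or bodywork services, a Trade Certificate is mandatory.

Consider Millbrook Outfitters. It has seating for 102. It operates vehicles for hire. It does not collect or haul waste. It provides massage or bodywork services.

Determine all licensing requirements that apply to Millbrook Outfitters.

Compliance Certificate, Municipal License, Standard Authorization

[R1] seating 102 ≥ 100 → Limited Seating Permit not required.
[R2] seating 102 ≥ 6 → Compliance Certificate required.
[R3] seating 102 > 48 → Municipal License required.
[R4] does not collect or haul waste; provides massage or bodywork services → Waste Hauler License not required.
[R5] provides massage or bodywork services → Standard Authorization required.
[R6] seating 102 < 140; provides massage or bodywork services → Trade Certificate not required.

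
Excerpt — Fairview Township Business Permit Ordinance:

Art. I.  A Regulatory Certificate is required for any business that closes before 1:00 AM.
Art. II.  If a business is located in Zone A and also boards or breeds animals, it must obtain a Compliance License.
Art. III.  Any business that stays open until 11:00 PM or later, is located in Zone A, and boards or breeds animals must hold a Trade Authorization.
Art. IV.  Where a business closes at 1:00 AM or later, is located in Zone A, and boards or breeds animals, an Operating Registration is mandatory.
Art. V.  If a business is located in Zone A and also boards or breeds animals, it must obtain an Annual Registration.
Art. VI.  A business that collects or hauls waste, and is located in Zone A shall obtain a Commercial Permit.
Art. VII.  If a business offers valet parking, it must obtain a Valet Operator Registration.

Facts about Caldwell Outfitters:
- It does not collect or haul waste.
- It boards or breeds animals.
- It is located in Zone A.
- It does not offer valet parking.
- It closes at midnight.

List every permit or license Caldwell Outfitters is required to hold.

Annual Registration, Compliance License, Regulatory Certificate, Trade Authorization

Art. I. closes midnight, at/before 1:00 AM → Regulatory Certificate required.
Art. II. is located in Zone A; boards or breeds animals → Compliance License required.
Art. III. closes midnight, after 11:00 PM; is located in Zone A; boards or breeds animals → Trade Authorization required.
Art. IV. closes midnight, at/before 1:00 AM; is located in Zone A; boards or breeds animals → Operating Registration not required.
Art. V. is located in Zone A; boards or breeds animals → Annual Registration required.
Art. VI. does not collect or haul waste; is located in Zone A → Commercial Permit not required.
Art. VII. does not offer valet parking → Valet Operator Registration not required.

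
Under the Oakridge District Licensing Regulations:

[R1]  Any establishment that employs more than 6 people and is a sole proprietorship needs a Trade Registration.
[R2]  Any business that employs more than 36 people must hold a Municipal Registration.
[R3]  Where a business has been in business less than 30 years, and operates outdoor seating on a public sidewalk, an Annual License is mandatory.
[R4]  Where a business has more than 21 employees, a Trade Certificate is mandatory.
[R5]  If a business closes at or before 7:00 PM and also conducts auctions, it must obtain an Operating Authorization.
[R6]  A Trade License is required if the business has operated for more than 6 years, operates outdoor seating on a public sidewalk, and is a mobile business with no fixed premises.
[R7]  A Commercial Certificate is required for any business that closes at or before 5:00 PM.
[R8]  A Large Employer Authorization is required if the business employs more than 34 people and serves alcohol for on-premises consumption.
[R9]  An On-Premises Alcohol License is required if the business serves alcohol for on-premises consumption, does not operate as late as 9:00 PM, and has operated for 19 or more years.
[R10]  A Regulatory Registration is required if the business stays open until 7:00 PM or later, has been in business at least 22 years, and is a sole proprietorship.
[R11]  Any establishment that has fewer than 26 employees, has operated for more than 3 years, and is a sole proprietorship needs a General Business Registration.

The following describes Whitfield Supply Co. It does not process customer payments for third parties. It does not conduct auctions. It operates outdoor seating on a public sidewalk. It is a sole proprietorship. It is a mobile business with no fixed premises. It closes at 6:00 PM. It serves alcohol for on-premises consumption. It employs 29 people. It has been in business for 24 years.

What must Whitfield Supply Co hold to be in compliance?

Annual License, On-Premises Alcohol License, Trade Certificate, Trade License, Trade Registration

[R1] employees 29 > 6; is a sole proprietorship → Trade Registration required.
[R2] employees 29 ≤ 36 → Municipal Registration not required.
[R3] years in business 24 < 30; operates outdoor seating on a public sidewalk → Annual License required.
[R4] employees 29 > 21 → Trade Certificate required.
[R5] closes 6:00 PM, at/before 7:00 PM; does not conduct auctions → Operating Authorization not required.
[R6] years in business 24 > 6; operates outdoor seating on a public sidewalk; is a mobile business with no fixed premises → Trade License required.
[R7] closes 6:00 PM, after 5:00 PM → Commercial Certificate not required.
[R8] employees 29 ≤ 34; serves alcohol for on-premises consumption → Large Employer Authorization not required.
[R9] serves alcohol for on-premises consumption; closes 6:00 PM, at/before 9:00 PM; years in business 24 ≥ 19 → On-Premises Alcohol License required.
[R10] closes 6:00 PM, at/before 7:00 PM; years in business 24 ≥ 22; is a sole proprietorship → Regulatory Registration not required.
[R11] employees 29 ≥ 26; years in business 24 > 3; is a sole proprietorship → General Business Registration not required.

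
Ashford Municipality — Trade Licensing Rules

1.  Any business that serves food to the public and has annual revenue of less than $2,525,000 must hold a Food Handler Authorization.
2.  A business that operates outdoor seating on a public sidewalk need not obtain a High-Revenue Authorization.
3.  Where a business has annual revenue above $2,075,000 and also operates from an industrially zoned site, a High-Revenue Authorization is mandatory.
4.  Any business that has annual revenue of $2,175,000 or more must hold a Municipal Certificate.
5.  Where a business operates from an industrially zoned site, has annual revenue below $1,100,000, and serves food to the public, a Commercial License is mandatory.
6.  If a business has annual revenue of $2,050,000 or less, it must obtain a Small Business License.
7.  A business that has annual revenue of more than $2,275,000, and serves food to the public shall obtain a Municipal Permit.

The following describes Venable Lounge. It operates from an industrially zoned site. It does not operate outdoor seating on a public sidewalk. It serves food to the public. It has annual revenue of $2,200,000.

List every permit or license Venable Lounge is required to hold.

Food Handler Authorization, High-Revenue Authorization, Municipal Certificate

1. serves food to the public; revenue $2,200,000 < $2,525,000 → Food Handler Authorization required.
2. does not operate outdoor seating on a public sidewalk → High-Revenue Authorization exemption does not apply.
3. revenue $2,200,000 > $2,075,000; operates from an industrially zoned site → High-Revenue Authorization required.
4. revenue $2,200,000 ≥ $2,175,000 → Municipal Certificate required.
5. operates from an industrially zoned site; revenue $2,200,000 ≥ $1,100,000; serves food to the public → Commercial License not required.
6. revenue $2,200,000 > $2,050,000 → Small Business License not required.
7. revenue $2,200,000 ≤ $2,275,000; serves food to the public → Municipal Permit not required.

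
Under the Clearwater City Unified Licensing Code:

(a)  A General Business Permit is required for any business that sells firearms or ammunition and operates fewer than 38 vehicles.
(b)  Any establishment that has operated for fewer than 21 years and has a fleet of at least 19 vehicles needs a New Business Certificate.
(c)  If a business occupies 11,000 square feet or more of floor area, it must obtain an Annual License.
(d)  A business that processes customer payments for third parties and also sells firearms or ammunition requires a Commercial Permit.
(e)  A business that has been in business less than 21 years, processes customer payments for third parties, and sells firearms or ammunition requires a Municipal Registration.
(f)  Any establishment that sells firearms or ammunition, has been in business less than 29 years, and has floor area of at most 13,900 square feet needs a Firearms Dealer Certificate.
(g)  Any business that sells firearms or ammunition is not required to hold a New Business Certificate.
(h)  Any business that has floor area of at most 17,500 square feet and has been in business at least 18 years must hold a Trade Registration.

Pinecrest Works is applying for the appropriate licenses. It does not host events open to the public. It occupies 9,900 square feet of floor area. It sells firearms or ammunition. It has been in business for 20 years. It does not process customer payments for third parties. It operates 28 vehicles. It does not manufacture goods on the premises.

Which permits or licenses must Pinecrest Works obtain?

(a) sells firearms or ammunition; vehicles 28 < 38 → General Business Permit required.
(b) years in business 20 < 21; vehicles 28 ≥ 19 → New Business Certificate required.
(c) floor area 9,900 square feet < 11,000 square feet → Annual License not required.
(d) does not process customer payments for third parties; sells firearms or ammunition → Commercial Permit not required.
(e) years in business 20 < 21; does not process customer payments for third parties; sells firearms or ammunition → Municipal Registration not required.
(f) sells firearms or ammunition; years in business 20 < 29; floor area 9,900 square feet ≤ 13,900 square feet → Firearms Dealer Certificate required.
(g) sells firearms or ammunition → exempt from New Business Certificate.
(h) floor area 9,900 square feet ≤ 17,500 square feet; years in business 20 ≥ 18 → Trade Registration required.

Firearms Dealer Certificate, General Business Permit, Trade Registration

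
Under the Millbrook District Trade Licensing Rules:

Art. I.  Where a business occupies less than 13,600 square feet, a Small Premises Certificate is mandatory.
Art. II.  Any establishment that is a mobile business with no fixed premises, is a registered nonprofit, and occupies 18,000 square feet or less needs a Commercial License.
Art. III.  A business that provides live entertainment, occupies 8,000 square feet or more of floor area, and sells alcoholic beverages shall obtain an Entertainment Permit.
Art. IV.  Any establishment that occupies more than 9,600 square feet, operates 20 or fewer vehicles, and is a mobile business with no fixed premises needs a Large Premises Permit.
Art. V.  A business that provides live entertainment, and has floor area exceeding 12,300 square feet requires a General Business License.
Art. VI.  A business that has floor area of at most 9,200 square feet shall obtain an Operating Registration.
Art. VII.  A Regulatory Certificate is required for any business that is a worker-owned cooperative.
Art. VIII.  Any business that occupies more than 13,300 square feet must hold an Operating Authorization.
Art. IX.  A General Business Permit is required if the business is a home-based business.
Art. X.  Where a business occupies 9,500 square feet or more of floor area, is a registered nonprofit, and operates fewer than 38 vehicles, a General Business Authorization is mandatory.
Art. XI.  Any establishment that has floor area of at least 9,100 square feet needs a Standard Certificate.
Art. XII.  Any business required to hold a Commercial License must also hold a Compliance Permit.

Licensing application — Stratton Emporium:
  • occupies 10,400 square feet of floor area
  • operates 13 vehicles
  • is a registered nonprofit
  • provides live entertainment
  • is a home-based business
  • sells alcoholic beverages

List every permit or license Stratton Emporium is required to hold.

Art. I. floor area 10,400 square feet < 13,600 square feet → Small Premises Certificate required.
Art. II. is a home-based business (not: is a mobile business with no fixed premises); is a registered nonprofit; floor area 10,400 square feet ≤ 18,000 square feet → Commercial License not required.
Art. III. provides live entertainment; floor area 10,400 square feet ≥ 8,000 square feet; sells alcoholic beverages → Entertainment Permit required.
Art. IV. floor area 10,400 square feet > 9,600 square feet; vehicles 13 ≤ 20; is a home-based business (not: is a mobile business with no fixed premises) → Large Premises Permit not required.
Art. V. provides live entertainment; floor area 10,400 square feet ≤ 12,300 square feet → General Business License not required.
Art. VI. floor area 10,400 square feet > 9,200 square feet → Operating Registration not required.
Art. VII. is a registered nonprofit (not: is a worker-owned cooperative) → Regulatory Certificate not required.
Art. VIII. floor area 10,400 square feet ≤ 13,300 square feet → Operating Authorization not required.
Art. IX. is a home-based business → General Business Permit required.
Art. X. floor area 10,400 square feet ≥ 9,500 square feet; is a registered nonprofit; vehicles 13 < 38 → General Business Authorization required.
Art. XI. floor area 10,400 square feet ≥ 9,100 square feet → Standard Certificate required.
Art. XII. Commercial License is not required → no effect.

Entertainment Permit, General Business Authorization, General Business Permit, Small Premises Certificate, Standard Certificate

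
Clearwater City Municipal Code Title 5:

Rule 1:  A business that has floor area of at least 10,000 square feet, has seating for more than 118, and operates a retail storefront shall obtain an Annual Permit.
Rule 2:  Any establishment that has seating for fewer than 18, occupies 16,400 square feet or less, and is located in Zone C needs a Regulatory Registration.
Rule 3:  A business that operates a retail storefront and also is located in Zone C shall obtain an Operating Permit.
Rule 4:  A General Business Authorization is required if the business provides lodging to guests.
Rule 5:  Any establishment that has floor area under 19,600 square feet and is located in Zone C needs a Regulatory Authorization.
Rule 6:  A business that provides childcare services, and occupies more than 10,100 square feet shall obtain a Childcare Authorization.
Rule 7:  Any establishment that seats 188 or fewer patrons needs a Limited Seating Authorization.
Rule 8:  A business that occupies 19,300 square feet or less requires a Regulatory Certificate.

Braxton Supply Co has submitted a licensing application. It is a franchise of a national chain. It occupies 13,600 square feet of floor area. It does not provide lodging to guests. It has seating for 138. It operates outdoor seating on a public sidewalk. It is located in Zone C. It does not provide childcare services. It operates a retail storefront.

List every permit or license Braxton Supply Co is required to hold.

Annual Permit, Limited Seating Authorization, Operating Permit, Regulatory Authorization, Regulatory Certificate

Rule 1: floor area 13,600 square feet ≥ 10,000 square feet; seating 138 > 118; operates a retail storefront → Annual Permit required.
Rule 2: seating 138 ≥ 18; floor area 13,600 square feet ≤ 16,400 square feet; is located in Zone C → Regulatory Registration not required.
Rule 3: operates a retail storefront; is located in Zone C → Operating Permit required.
Rule 4: does not provide lodging to guests → General Business Authorization not required.
Rule 5: floor area 13,600 square feet < 19,600 square feet; is located in Zone C → Regulatory Authorization required.
Rule 6: does not provide childcare services; floor area 13,600 square feet > 10,100 square feet → Childcare Authorization not required.
Rule 7: seating 138 ≤ 188 → Limited Seating Authorization required.
Rule 8: floor area 13,600 square feet ≤ 19,300 square feet → Regulatory Certificate required.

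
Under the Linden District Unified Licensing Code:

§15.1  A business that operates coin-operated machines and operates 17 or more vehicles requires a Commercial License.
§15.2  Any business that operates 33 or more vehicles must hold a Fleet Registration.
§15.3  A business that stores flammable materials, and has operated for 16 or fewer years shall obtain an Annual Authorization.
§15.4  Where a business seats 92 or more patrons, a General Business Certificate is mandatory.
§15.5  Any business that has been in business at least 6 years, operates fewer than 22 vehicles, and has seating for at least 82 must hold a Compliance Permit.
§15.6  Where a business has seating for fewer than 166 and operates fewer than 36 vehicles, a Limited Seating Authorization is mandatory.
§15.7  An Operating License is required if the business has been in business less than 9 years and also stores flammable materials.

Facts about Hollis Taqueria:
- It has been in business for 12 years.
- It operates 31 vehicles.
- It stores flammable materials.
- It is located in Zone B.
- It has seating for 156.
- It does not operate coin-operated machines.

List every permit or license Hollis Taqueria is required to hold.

Annual Authorization, General Business Certificate, Limited Seating Authorization

§15.1 does not operate coin-operated machines; vehicles 31 ≥ 17 → Commercial License not required.
§15.2 vehicles 31 < 33 → Fleet Registration not required.
§15.3 stores flammable materials; years in business 12 ≤ 16 → Annual Authorization required.
§15.4 seating 156 ≥ 92 → General Business Certificate required.
§15.5 years in business 12 ≥ 6; vehicles 31 ≥ 22; seating 156 ≥ 82 → Compliance Permit not required.
§15.6 seating 156 < 166; vehicles 31 < 36 → Limited Seating Authorization required.
§15.7 years in business 12 ≥ 9; stores flammable materials → Operating License not required.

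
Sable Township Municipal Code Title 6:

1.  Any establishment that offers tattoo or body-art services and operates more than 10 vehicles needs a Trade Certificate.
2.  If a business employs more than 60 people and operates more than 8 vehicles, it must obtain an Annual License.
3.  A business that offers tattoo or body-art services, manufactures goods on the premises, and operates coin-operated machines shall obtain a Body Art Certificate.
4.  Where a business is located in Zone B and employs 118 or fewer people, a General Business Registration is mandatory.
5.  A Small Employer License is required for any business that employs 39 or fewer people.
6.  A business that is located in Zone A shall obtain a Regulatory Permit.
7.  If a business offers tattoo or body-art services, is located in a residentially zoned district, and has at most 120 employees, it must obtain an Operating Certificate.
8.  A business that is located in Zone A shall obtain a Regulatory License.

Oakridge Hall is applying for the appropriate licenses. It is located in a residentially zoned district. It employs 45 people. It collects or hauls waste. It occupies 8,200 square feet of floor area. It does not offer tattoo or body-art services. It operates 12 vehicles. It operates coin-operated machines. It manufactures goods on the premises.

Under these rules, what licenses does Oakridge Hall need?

1. does not offer tattoo or body-art services; vehicles 12 > 10 → Trade Certificate not required.
2. employees 45 ≤ 60; vehicles 12 > 8 → Annual License not required.
3. does not offer tattoo or body-art services; manufactures goods on the premises; operates coin-operated machines → Body Art Certificate not required.
4. is located in a residentially zoned district (not: is located in Zone B); employees 45 ≤ 118 → General Business Registration not required.
5. employees 45 > 39 → Small Employer License not required.
6. is located in a residentially zoned district (not: is located in Zone A) → Regulatory Permit not required.
7. does not offer tattoo or body-art services; is located in a residentially zoned district; employees 45 ≤ 120 → Operating Certificate not required.
8. is located in a residentially zoned district (not: is located in Zone A) → Regulatory License not required.

None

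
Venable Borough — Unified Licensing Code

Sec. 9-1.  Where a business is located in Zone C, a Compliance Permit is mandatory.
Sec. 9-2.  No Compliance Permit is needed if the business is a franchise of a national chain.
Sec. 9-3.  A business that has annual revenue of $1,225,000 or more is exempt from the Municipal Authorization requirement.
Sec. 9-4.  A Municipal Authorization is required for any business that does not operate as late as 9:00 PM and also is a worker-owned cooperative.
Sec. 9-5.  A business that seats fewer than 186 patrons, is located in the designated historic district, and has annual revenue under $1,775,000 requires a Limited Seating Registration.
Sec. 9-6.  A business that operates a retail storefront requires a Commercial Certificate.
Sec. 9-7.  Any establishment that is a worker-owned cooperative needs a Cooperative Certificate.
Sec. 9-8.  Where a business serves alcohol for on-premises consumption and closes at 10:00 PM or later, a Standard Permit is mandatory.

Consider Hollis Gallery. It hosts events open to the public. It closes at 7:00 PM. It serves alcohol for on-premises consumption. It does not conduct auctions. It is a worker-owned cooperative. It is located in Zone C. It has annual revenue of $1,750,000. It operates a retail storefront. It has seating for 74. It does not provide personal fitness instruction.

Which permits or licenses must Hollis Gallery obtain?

Sec. 9-1. is located in Zone C → Compliance Permit required.
Sec. 9-2. is a worker-owned cooperative (not: is a franchise of a national chain) → Compliance Permit exemption does not apply.
Sec. 9-3. revenue $1,750,000 ≥ $1,225,000 → exempt from Municipal Authorization.
Sec. 9-4. closes 7:00 PM, at/before 9:00 PM; is a worker-owned cooperative → Municipal Authorization required.
Sec. 9-5. seating 74 < 186; is located in Zone C (not: is located in the designated historic district); revenue $1,750,000 < $1,775,000 → Limited Seating Registration not required.
Sec. 9-6. operates a retail storefront → Commercial Certificate required.
Sec. 9-7. is a worker-owned cooperative → Cooperative Certificate required.
Sec. 9-8. serves alcohol for on-premises consumption; closes 7:00 PM, at/before 10:00 PM → Standard Permit not required.

Commercial Certificate, Compliance Permit, Cooperative Certificate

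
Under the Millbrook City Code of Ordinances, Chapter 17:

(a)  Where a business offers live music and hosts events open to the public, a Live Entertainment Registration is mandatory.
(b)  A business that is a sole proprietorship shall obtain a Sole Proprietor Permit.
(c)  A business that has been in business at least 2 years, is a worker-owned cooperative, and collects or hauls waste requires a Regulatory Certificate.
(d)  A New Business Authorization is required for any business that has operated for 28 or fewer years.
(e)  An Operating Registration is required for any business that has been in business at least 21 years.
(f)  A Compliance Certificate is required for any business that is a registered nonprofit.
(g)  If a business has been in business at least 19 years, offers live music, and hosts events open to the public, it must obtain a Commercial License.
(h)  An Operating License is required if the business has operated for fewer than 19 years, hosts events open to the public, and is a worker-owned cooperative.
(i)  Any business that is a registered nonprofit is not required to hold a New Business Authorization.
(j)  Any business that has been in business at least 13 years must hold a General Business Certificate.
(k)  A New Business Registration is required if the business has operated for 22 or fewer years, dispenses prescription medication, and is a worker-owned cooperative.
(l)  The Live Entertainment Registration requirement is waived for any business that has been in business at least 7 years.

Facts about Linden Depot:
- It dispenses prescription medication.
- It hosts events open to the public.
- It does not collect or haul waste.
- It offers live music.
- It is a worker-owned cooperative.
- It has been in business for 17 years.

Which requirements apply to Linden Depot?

(a) offers live music; hosts events open to the public → Live Entertainment Registration required.
(b) is a worker-owned cooperative (not: is a sole proprietorship) → Sole Proprietor Permit not required.
(c) years in business 17 ≥ 2; is a worker-owned cooperative; does not collect or haul waste → Regulatory Certificate not required.
(d) years in business 17 ≤ 28 → New Business Authorization required.
(e) years in business 17 < 21 → Operating Registration not required.
(f) is a worker-owned cooperative (not: is a registered nonprofit) → Compliance Certificate not required.
(g) years in business 17 < 19; offers live music; hosts events open to the public → Commercial License not required.
(h) years in business 17 < 19; hosts events open to the public; is a worker-owned cooperative → Operating License required.
(i) is a worker-owned cooperative (not: is a registered nonprofit) → New Business Authorization exemption does not apply.
(j) years in business 17 ≥ 13 → General Business Certificate required.
(k) years in business 17 ≤ 22; dispenses prescription medication; is a worker-owned cooperative → New Business Registration required.
(l) years in business 17 ≥ 7 → exempt from Live Entertainment Registration.

General Business Certificate, New Business Authorization, New Business Registration, Operating License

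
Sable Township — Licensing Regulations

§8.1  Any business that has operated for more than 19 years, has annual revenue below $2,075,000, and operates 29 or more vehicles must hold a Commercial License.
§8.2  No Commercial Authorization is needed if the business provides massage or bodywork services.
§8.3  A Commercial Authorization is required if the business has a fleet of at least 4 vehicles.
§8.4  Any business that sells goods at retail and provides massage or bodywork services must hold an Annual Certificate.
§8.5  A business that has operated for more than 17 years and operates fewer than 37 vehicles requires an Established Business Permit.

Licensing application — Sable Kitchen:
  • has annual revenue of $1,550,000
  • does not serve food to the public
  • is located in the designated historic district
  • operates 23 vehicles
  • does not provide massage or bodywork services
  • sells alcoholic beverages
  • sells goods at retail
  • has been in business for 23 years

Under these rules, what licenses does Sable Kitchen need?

Commercial Authorization, Established Business Permit

§8.1 years in business 23 > 19; revenue $1,550,000 < $2,075,000; vehicles 23 < 29 → Commercial License not required.
§8.2 does not provide massage or bodywork services → Commercial Authorization exemption does not apply.
§8.3 vehicles 23 ≥ 4 → Commercial Authorization required.
§8.4 sells goods at retail; does not provide massage or bodywork services → Annual Certificate not required.
§8.5 years in business 23 > 17; vehicles 23 < 37 → Established Business Permit required.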